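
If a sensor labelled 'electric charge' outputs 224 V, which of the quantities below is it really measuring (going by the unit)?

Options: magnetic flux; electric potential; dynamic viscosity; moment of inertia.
electric potential

electric charge should have units dimensionally equivalent to A * s (e.g. C).
The given unit 'V' reduces to kg * m^2 / (A * s^3). Of the listed options, that is the dimensionality of electric potential.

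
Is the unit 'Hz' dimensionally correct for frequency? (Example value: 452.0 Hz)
Yes

frequency has SI base units: 1 / s
Hz reduces to the same SI base units, so it is a valid unit for frequency.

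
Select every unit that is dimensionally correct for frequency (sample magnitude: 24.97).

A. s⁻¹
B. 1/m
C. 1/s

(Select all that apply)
A, C

frequency has SI base units: 1 / s

Checking each option against 1 / s:
  A. s⁻¹: ✓ matches
  B. 1/m: ✗ does not match
  C. 1/s: ✓ matches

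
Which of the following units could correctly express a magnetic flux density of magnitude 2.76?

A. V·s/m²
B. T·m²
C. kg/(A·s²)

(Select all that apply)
A, C

magnetic flux density has SI base units: kg / (A * s^2)

Checking each option against kg / (A * s^2):
  A. V·s/m²: ✓ matches
  B. T·m²: ✗ does not match
  C. kg/(A·s²): ✓ matches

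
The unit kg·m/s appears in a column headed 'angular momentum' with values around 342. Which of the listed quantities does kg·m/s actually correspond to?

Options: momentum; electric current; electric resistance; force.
momentum

angular momentum should have units dimensionally equivalent to kg * m^2 / s (e.g. kg·m²/s).
The given unit 'kg·m/s' reduces to kg * m / s. Of the listed options, that is the dimensionality of momentum.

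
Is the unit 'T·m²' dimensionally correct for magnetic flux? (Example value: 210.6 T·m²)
Yes

magnetic flux has SI base units: kg * m^2 / (A * s^2)
T·m² reduces to the same SI base units, so it is a valid unit for magnetic flux.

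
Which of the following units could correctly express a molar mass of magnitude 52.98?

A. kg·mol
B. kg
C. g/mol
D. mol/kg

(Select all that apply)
C

molar mass has SI base units: kg / mol

Checking each option against kg / mol:
  A. kg·mol: ✗ does not match
  B. kg: ✗ does not match
  C. g/mol: ✓ matches
  D. mol/kg: ✗ does not match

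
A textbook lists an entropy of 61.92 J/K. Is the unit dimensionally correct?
Yes

entropy has SI base units: kg * m^2 / (s^2 * K)
J/K reduces to the same SI base units, so it is a valid unit for entropy.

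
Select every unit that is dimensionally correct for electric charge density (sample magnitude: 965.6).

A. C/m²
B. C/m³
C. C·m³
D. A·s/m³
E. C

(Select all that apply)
B, D

electric charge density has SI base units: A * s / m^3

Checking each option against A * s / m^3:
  A. C/m²: ✗ does not match
  B. C/m³: ✓ matches
  C. C·m³: ✗ does not match
  D. A·s/m³: ✓ matches
  E. C: ✗ does not match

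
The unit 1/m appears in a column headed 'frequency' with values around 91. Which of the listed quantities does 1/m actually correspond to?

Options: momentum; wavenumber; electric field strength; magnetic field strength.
wavenumber

frequency should have units dimensionally equivalent to 1 / s (e.g. Hz).
The given unit '1/m' reduces to 1 / m. Of the listed options, that is the dimensionality of wavenumber.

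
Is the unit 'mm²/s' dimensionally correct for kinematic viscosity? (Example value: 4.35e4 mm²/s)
Yes

kinematic viscosity has SI base units: m^2 / s
mm²/s reduces to the same SI base units, so it is a valid unit for kinematic viscosity.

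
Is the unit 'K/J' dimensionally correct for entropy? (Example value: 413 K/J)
No

entropy has SI base units: kg * m^2 / (s^2 * K)
K/J does NOT reduce to kg * m^2 / (s^2 * K); a valid unit for entropy would be e.g. J/K.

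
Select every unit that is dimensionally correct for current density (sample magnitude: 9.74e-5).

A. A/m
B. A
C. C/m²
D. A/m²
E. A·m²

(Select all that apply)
D

current density has SI base units: A / m^2

Checking each option against A / m^2:
  A. A/m: ✗ does not match
  B. A: ✗ does not match
  C. C/m²: ✗ does not match
  D. A/m²: ✓ matches
  E. A·m²: ✗ does not match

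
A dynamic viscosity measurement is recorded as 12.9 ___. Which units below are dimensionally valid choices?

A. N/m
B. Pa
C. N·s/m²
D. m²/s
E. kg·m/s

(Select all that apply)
C

dynamic viscosity has SI base units: kg / (m * s)

Checking each option against kg / (m * s):
  A. N/m: ✗ does not match
  B. Pa: ✗ does not match
  C. N·s/m²: ✓ matches
  D. m²/s: ✗ does not match
  E. kg·m/s: ✗ does not match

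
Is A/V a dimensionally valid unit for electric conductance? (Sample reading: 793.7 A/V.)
Yes

electric conductance has SI base units: A^2 * s^3 / (kg * m^2)
A/V reduces to the same SI base units, so it is a valid unit for electric conductance.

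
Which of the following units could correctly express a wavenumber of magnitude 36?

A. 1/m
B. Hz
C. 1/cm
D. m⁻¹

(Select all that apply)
A, C, D

wavenumber has SI base units: 1 / m

Checking each option against 1 / m:
  A. 1/m: ✓ matches
  B. Hz: ✗ does not match
  C. 1/cm: ✓ matches
  D. m⁻¹: ✓ matches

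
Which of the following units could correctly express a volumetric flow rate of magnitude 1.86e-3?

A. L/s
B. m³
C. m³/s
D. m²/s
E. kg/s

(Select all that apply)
A, C

volumetric flow rate has SI base units: m^3 / s

Checking each option against m^3 / s:
  A. L/s: ✓ matches
  B. m³: ✗ does not match
  C. m³/s: ✓ matches
  D. m²/s: ✗ does not match
  E. kg/s: ✗ does not match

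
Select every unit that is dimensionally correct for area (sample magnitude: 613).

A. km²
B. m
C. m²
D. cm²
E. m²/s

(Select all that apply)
A, C, D

area has SI base units: m^2

Checking each option against m^2:
  A. km²: ✓ matches
  B. m: ✗ does not match
  C. m²: ✓ matches
  D. cm²: ✓ matches
  E. m²/s: ✗ does not match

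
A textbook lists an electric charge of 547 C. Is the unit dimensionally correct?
Yes

electric charge has SI base units: A * s
C reduces to the same SI base units, so it is a valid unit for electric charge.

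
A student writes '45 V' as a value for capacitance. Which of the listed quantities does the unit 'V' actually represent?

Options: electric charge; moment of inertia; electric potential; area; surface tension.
electric potential

capacitance should have units dimensionally equivalent to A^2 * s^4 / (kg * m^2) (e.g. F).
The given unit 'V' reduces to kg * m^2 / (A * s^3). Of the listed options, that is the dimensionality of electric potential.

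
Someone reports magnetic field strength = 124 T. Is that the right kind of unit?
No

magnetic field strength has SI base units: A / m
T does NOT reduce to A / m; a valid unit for magnetic field strength would be e.g. A/m.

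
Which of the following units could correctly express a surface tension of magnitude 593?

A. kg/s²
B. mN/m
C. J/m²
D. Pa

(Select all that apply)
A, B, C

surface tension has SI base units: kg / s^2

Checking each option against kg / s^2:
  A. kg/s²: ✓ matches
  B. mN/m: ✓ matches
  C. J/m²: ✓ matches
  D. Pa: ✗ does not match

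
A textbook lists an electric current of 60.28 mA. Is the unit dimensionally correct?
Yes

electric current has SI base units: A
mA reduces to the same SI base units, so it is a valid unit for electric current.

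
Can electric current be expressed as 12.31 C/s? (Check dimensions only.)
Yes

electric current has SI base units: A
C/s reduces to the same SI base units, so it is a valid unit for electric current.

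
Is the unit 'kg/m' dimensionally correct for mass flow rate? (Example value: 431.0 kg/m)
No

mass flow rate has SI base units: kg / s
kg/m does NOT reduce to kg / s; a valid unit for mass flow rate would be e.g. kg/s.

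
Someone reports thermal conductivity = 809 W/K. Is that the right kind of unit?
No

thermal conductivity has SI base units: kg * m / (s^3 * K)
W/K does NOT reduce to kg * m / (s^3 * K); a valid unit for thermal conductivity would be e.g. W/(m·K).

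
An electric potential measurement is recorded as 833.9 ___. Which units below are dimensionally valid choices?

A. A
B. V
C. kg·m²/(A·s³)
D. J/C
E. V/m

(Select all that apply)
B, C, D

electric potential has SI base units: kg * m^2 / (A * s^3)

Checking each option against kg * m^2 / (A * s^3):
  A. A: ✗ does not match
  B. V: ✓ matches
  C. kg·m²/(A·s³): ✓ matches
  D. J/C: ✓ matches
  E. V/m: ✗ does not match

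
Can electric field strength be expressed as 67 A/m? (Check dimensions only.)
No

electric field strength has SI base units: kg * m / (A * s^3)
A/m does NOT reduce to kg * m / (A * s^3); a valid unit for electric field strength would be e.g. V/m.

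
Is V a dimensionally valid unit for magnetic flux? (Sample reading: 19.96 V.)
No

magnetic flux has SI base units: kg * m^2 / (A * s^2)
V does NOT reduce to kg * m^2 / (A * s^2); a valid unit for magnetic flux would be e.g. Wb.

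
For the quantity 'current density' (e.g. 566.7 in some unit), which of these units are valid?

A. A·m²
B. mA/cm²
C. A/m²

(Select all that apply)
B, C

current density has SI base units: A / m^2

Checking each option against A / m^2:
  A. A·m²: ✗ does not match
  B. mA/cm²: ✓ matches
  C. A/m²: ✓ matches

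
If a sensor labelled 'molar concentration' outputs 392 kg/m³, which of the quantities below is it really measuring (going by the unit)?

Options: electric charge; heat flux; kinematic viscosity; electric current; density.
density

molar concentration should have units dimensionally equivalent to mol / m^3 (e.g. mol/m³).
The given unit 'kg/m³' reduces to kg / m^3. Of the listed options, that is the dimensionality of density.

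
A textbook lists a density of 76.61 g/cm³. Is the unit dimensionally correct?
Yes

density has SI base units: kg / m^3
g/cm³ reduces to the same SI base units, so it is a valid unit for density.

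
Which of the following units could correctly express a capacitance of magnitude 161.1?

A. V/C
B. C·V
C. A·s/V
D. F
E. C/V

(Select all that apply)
C, D, E

capacitance has SI base units: A^2 * s^4 / (kg * m^2)

Checking each option against A^2 * s^4 / (kg * m^2):
  A. V/C: ✗ does not match
  B. C·V: ✗ does not match
  C. A·s/V: ✓ matches
  D. F: ✓ matches
  E. C/V: ✓ matches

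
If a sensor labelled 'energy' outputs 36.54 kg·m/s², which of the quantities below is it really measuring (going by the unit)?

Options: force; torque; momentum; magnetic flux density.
force

energy should have units dimensionally equivalent to kg * m^2 / s^2 (e.g. J).
The given unit 'kg·m/s²' reduces to kg * m / s^2. Of the listed options, that is the dimensionality of force.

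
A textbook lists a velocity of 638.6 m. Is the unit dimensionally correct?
No

velocity has SI base units: m / s
m does NOT reduce to m / s; a valid unit for velocity would be e.g. m/s.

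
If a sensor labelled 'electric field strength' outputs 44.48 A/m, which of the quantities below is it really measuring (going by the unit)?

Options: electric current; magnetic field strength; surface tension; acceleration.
magnetic field strength

electric field strength should have units dimensionally equivalent to kg * m / (A * s^3) (e.g. V/m).
The given unit 'A/m' reduces to A / m. Of the listed options, that is the dimensionality of magnetic field strength.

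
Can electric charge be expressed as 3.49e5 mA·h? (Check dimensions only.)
Yes

electric charge has SI base units: A * s
mA·h reduces to the same SI base units, so it is a valid unit for electric charge.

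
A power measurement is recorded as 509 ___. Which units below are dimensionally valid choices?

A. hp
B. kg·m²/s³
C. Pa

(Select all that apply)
A, B

power has SI base units: kg * m^2 / s^3

Checking each option against kg * m^2 / s^3:
  A. hp: ✓ matches
  B. kg·m²/s³: ✓ matches
  C. Pa: ✗ does not match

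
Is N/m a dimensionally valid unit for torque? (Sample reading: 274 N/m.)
No

torque has SI base units: kg * m^2 / s^2
N/m does NOT reduce to kg * m^2 / s^2; a valid unit for torque would be e.g. N·m.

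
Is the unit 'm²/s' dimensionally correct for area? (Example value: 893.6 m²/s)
No

area has SI base units: m^2
m²/s does NOT reduce to m^2; a valid unit for area would be e.g. m².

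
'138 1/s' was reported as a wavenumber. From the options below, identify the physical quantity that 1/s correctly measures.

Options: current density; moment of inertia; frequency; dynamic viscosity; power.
frequency

wavenumber should have units dimensionally equivalent to 1 / m (e.g. 1/m).
The given unit '1/s' reduces to 1 / s. Of the listed options, that is the dimensionality of frequency.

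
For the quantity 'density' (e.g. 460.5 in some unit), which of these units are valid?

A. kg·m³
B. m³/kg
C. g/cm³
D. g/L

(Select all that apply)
C, D

density has SI base units: kg / m^3

Checking each option against kg / m^3:
  A. kg·m³: ✗ does not match
  B. m³/kg: ✗ does not match
  C. g/cm³: ✓ matches
  D. g/L: ✓ matches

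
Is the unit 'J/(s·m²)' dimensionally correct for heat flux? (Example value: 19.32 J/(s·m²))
Yes

heat flux has SI base units: kg / s^3
J/(s·m²) reduces to the same SI base units, so it is a valid unit for heat flux.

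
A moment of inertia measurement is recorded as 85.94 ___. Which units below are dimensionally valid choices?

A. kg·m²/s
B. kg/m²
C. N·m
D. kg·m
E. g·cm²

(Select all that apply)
E

moment of inertia has SI base units: kg * m^2

Checking each option against kg * m^2:
  A. kg·m²/s: ✗ does not match
  B. kg/m²: ✗ does not match
  C. N·m: ✗ does not match
  D. kg·m: ✗ does not match
  E. g·cm²: ✓ matches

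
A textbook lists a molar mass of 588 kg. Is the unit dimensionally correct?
No

molar mass has SI base units: kg / mol
kg does NOT reduce to kg / mol; a valid unit for molar mass would be e.g. kg/mol.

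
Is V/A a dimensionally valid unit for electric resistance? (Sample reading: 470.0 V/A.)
Yes

electric resistance has SI base units: kg * m^2 / (A^2 * s^3)
V/A reduces to the same SI base units, so it is a valid unit for electric resistance.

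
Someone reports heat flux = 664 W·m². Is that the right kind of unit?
No

heat flux has SI base units: kg / s^3
W·m² does NOT reduce to kg / s^3; a valid unit for heat flux would be e.g. W/m².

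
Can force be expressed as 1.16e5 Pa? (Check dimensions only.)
No

force has SI base units: kg * m / s^2
Pa does NOT reduce to kg * m / s^2; a valid unit for force would be e.g. N.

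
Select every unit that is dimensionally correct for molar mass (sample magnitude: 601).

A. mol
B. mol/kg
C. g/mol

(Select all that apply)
C

molar mass has SI base units: kg / mol

Checking each option against kg / mol:
  A. mol: ✗ does not match
  B. mol/kg: ✗ does not match
  C. g/mol: ✓ matches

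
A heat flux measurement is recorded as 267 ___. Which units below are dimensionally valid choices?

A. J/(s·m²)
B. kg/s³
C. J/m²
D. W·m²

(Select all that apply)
A, B

heat flux has SI base units: kg / s^3

Checking each option against kg / s^3:
  A. J/(s·m²): ✓ matches
  B. kg/s³: ✓ matches
  C. J/m²: ✗ does not match
  D. W·m²: ✗ does not match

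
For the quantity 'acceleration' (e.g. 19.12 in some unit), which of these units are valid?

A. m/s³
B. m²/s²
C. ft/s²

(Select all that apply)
C

acceleration has SI base units: m / s^2

Checking each option against m / s^2:
  A. m/s³: ✗ does not match
  B. m²/s²: ✗ does not match
  C. ft/s²: ✓ matches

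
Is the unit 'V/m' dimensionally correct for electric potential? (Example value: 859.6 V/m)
No

electric potential has SI base units: kg * m^2 / (A * s^3)
V/m does NOT reduce to kg * m^2 / (A * s^3); a valid unit for electric potential would be e.g. V.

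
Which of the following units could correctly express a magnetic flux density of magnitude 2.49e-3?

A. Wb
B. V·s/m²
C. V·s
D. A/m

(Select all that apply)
B

magnetic flux density has SI base units: kg / (A * s^2)

Checking each option against kg / (A * s^2):
  A. Wb: ✗ does not match
  B. V·s/m²: ✓ matches
  C. V·s: ✗ does not match
  D. A/m: ✗ does not match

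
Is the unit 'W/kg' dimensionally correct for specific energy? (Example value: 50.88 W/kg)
No

specific energy has SI base units: m^2 / s^2
W/kg does NOT reduce to m^2 / s^2; a valid unit for specific energy would be e.g. J/kg.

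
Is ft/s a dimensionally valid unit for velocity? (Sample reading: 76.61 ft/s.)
Yes

velocity has SI base units: m / s
ft/s reduces to the same SI base units, so it is a valid unit for velocity.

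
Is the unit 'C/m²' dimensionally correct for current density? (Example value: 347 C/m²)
No

current density has SI base units: A / m^2
C/m² does NOT reduce to A / m^2; a valid unit for current density would be e.g. A/m².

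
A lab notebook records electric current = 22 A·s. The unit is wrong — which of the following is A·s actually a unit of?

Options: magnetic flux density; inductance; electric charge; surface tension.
electric charge

electric current should have units dimensionally equivalent to A (e.g. A).
The given unit 'A·s' reduces to A * s. Of the listed options, that is the dimensionality of electric charge.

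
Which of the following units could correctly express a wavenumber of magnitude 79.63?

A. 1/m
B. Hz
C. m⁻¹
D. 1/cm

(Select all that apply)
A, C, D

wavenumber has SI base units: 1 / m

Checking each option against 1 / m:
  A. 1/m: ✓ matches
  B. Hz: ✗ does not match
  C. m⁻¹: ✓ matches
  D. 1/cm: ✓ matches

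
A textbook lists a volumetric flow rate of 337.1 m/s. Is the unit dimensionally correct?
No

volumetric flow rate has SI base units: m^3 / s
m/s does NOT reduce to m^3 / s; a valid unit for volumetric flow rate would be e.g. m³/s.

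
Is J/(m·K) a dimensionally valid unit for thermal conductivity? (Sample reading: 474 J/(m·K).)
No

thermal conductivity has SI base units: kg * m / (s^3 * K)
J/(m·K) does NOT reduce to kg * m / (s^3 * K); a valid unit for thermal conductivity would be e.g. W/(m·K).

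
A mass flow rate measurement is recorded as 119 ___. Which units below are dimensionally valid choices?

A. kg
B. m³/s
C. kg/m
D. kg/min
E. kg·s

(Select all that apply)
D

mass flow rate has SI base units: kg / s

Checking each option against kg / s:
  A. kg: ✗ does not match
  B. m³/s: ✗ does not match
  C. kg/m: ✗ does not match
  D. kg/min: ✓ matches
  E. kg·s: ✗ does not match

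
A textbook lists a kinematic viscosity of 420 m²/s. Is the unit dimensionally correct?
Yes

kinematic viscosity has SI base units: m^2 / s
m²/s reduces to the same SI base units, so it is a valid unit for kinematic viscosity.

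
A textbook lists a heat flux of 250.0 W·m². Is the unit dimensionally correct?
No

heat flux has SI base units: kg / s^3
W·m² does NOT reduce to kg / s^3; a valid unit for heat flux would be e.g. W/m².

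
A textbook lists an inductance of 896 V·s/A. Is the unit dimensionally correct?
Yes

inductance has SI base units: kg * m^2 / (A^2 * s^2)
V·s/A reduces to the same SI base units, so it is a valid unit for inductance.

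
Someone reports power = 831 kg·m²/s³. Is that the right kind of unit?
Yes

power has SI base units: kg * m^2 / s^3
kg·m²/s³ reduces to the same SI base units, so it is a valid unit for power.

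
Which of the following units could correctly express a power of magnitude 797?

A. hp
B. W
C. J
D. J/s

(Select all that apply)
A, B, D

power has SI base units: kg * m^2 / s^3

Checking each option against kg * m^2 / s^3:
  A. hp: ✓ matches
  B. W: ✓ matches
  C. J: ✗ does not match
  D. J/s: ✓ matches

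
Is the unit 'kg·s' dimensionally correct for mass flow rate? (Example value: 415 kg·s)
No

mass flow rate has SI base units: kg / s
kg·s does NOT reduce to kg / s; a valid unit for mass flow rate would be e.g. kg/s.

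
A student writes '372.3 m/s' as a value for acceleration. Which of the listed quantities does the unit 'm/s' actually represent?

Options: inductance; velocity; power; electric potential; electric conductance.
velocity

acceleration should have units dimensionally equivalent to m / s^2 (e.g. m/s²).
The given unit 'm/s' reduces to m / s. Of the listed options, that is the dimensionality of velocity.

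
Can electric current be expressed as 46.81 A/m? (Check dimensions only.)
No

electric current has SI base units: A
A/m does NOT reduce to A; a valid unit for electric current would be e.g. A.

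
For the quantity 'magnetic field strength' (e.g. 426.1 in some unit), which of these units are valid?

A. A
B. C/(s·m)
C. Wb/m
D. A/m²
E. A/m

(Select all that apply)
B, E

magnetic field strength has SI base units: A / m

Checking each option against A / m:
  A. A: ✗ does not match
  B. C/(s·m): ✓ matches
  C. Wb/m: ✗ does not match
  D. A/m²: ✗ does not match
  E. A/m: ✓ matches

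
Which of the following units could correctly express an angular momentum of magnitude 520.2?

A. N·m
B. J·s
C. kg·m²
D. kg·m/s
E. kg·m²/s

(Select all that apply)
B, E

angular momentum has SI base units: kg * m^2 / s

Checking each option against kg * m^2 / s:
  A. N·m: ✗ does not match
  B. J·s: ✓ matches
  C. kg·m²: ✗ does not match
  D. kg·m/s: ✗ does not match
  E. kg·m²/s: ✓ matches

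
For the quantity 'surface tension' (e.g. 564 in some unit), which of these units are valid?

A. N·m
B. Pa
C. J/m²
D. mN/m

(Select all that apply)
C, D

surface tension has SI base units: kg / s^2

Checking each option against kg / s^2:
  A. N·m: ✗ does not match
  B. Pa: ✗ does not match
  C. J/m²: ✓ matches
  D. mN/m: ✓ matches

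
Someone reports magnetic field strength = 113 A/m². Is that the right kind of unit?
No

magnetic field strength has SI base units: A / m
A/m² does NOT reduce to A / m; a valid unit for magnetic field strength would be e.g. A/m.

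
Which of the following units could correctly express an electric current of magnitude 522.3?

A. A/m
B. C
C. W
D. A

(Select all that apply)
D

electric current has SI base units: A

Checking each option against A:
  A. A/m: ✗ does not match
  B. C: ✗ does not match
  C. W: ✗ does not match
  D. A: ✓ matches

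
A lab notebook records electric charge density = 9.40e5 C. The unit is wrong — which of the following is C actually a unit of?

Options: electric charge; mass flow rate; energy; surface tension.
electric charge

electric charge density should have units dimensionally equivalent to A * s / m^3 (e.g. C/m³).
The given unit 'C' reduces to A * s. Of the listed options, that is the dimensionality of electric charge.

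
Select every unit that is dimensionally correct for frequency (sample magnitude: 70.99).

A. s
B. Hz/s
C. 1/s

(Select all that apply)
C

frequency has SI base units: 1 / s

Checking each option against 1 / s:
  A. s: ✗ does not match
  B. Hz/s: ✗ does not match
  C. 1/s: ✓ matches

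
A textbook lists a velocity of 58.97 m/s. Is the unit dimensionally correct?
Yes

velocity has SI base units: m / s
m/s reduces to the same SI base units, so it is a valid unit for velocity.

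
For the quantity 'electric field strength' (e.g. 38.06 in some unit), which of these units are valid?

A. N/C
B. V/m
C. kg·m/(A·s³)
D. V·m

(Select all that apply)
A, B, C

electric field strength has SI base units: kg * m / (A * s^3)

Checking each option against kg * m / (A * s^3):
  A. N/C: ✓ matches
  B. V/m: ✓ matches
  C. kg·m/(A·s³): ✓ matches
  D. V·m: ✗ does not match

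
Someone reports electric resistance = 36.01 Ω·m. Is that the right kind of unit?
No

electric resistance has SI base units: kg * m^2 / (A^2 * s^3)
Ω·m does NOT reduce to kg * m^2 / (A^2 * s^3); a valid unit for electric resistance would be e.g. Ω.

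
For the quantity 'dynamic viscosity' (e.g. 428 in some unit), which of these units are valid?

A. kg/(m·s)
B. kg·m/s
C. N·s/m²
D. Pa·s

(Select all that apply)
A, C, D

dynamic viscosity has SI base units: kg / (m * s)

Checking each option against kg / (m * s):
  A. kg/(m·s): ✓ matches
  B. kg·m/s: ✗ does not match
  C. N·s/m²: ✓ matches
  D. Pa·s: ✓ matches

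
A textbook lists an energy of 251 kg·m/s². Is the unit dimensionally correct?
No

energy has SI base units: kg * m^2 / s^2
kg·m/s² does NOT reduce to kg * m^2 / s^2; a valid unit for energy would be e.g. J.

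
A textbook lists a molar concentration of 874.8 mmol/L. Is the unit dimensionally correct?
Yes

molar concentration has SI base units: mol / m^3
mmol/L reduces to the same SI base units, so it is a valid unit for molar concentration.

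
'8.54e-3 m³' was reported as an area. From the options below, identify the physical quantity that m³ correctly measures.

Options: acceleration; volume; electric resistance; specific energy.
volume

area should have units dimensionally equivalent to m^2 (e.g. m²).
The given unit 'm³' reduces to m^3. Of the listed options, that is the dimensionality of volume.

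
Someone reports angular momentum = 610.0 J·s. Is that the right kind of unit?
Yes

angular momentum has SI base units: kg * m^2 / s
J·s reduces to the same SI base units, so it is a valid unit for angular momentum.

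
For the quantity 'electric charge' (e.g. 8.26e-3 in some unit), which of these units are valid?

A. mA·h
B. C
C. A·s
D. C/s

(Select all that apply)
A, B, C

electric charge has SI base units: A * s

Checking each option against A * s:
  A. mA·h: ✓ matches
  B. C: ✓ matches
  C. A·s: ✓ matches
  D. C/s: ✗ does not match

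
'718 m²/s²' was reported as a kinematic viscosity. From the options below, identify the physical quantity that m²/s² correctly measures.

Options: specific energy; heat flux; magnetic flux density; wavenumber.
specific energy

kinematic viscosity should have units dimensionally equivalent to m^2 / s (e.g. m²/s).
The given unit 'm²/s²' reduces to m^2 / s^2. Of the listed options, that is the dimensionality of specific energy.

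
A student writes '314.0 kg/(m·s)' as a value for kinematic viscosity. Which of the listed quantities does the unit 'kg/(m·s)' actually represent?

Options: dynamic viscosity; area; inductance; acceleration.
dynamic viscosity

kinematic viscosity should have units dimensionally equivalent to m^2 / s (e.g. m²/s).
The given unit 'kg/(m·s)' reduces to kg / (m * s). Of the listed options, that is the dimensionality of dynamic viscosity.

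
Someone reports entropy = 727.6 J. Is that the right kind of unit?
No

entropy has SI base units: kg * m^2 / (s^2 * K)
J does NOT reduce to kg * m^2 / (s^2 * K); a valid unit for entropy would be e.g. J/K.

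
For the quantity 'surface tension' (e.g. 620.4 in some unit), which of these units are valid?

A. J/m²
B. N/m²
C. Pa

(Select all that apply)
A

surface tension has SI base units: kg / s^2

Checking each option against kg / s^2:
  A. J/m²: ✓ matches
  B. N/m²: ✗ does not match
  C. Pa: ✗ does not match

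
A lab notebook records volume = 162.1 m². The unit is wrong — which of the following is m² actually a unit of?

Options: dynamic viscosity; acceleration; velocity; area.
area

volume should have units dimensionally equivalent to m^3 (e.g. m³).
The given unit 'm²' reduces to m^2. Of the listed options, that is the dimensionality of area.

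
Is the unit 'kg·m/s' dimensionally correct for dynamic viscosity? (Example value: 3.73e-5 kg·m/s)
No

dynamic viscosity has SI base units: kg / (m * s)
kg·m/s does NOT reduce to kg / (m * s); a valid unit for dynamic viscosity would be e.g. Pa·s.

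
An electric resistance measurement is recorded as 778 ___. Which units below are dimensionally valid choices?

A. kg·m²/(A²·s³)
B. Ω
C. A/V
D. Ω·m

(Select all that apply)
A, B

electric resistance has SI base units: kg * m^2 / (A^2 * s^3)

Checking each option against kg * m^2 / (A^2 * s^3):
  A. kg·m²/(A²·s³): ✓ matches
  B. Ω: ✓ matches
  C. A/V: ✗ does not match
  D. Ω·m: ✗ does not match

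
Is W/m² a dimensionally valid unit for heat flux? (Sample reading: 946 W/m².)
Yes

heat flux has SI base units: kg / s^3
W/m² reduces to the same SI base units, so it is a valid unit for heat flux.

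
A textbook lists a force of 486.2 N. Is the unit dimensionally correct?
Yes

force has SI base units: kg * m / s^2
N reduces to the same SI base units, so it is a valid unit for force.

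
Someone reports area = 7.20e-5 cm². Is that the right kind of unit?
Yes

area has SI base units: m^2
cm² reduces to the same SI base units, so it is a valid unit for area.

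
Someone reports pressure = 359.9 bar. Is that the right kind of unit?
Yes

pressure has SI base units: kg / (m * s^2)
bar reduces to the same SI base units, so it is a valid unit for pressure.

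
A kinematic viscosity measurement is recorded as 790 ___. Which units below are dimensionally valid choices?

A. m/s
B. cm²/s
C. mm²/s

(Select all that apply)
B, C

kinematic viscosity has SI base units: m^2 / s

Checking each option against m^2 / s:
  A. m/s: ✗ does not match
  B. cm²/s: ✓ matches
  C. mm²/s: ✓ matches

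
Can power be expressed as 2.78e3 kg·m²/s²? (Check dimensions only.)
No

power has SI base units: kg * m^2 / s^3
kg·m²/s² does NOT reduce to kg * m^2 / s^3; a valid unit for power would be e.g. W.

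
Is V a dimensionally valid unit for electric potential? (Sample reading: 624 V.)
Yes

electric potential has SI base units: kg * m^2 / (A * s^3)
V reduces to the same SI base units, so it is a valid unit for electric potential.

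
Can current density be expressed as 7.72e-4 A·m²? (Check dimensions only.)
No

current density has SI base units: A / m^2
A·m² does NOT reduce to A / m^2; a valid unit for current density would be e.g. A/m².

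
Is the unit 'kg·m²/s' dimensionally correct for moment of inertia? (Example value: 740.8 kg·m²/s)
No

moment of inertia has SI base units: kg * m^2
kg·m²/s does NOT reduce to kg * m^2; a valid unit for moment of inertia would be e.g. kg·m².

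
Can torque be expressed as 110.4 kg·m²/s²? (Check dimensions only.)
Yes

torque has SI base units: kg * m^2 / s^2
kg·m²/s² reduces to the same SI base units, so it is a valid unit for torque.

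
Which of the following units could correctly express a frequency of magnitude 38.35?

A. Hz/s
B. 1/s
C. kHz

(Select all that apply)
B, C

frequency has SI base units: 1 / s

Checking each option against 1 / s:
  A. Hz/s: ✗ does not match
  B. 1/s: ✓ matches
  C. kHz: ✓ matches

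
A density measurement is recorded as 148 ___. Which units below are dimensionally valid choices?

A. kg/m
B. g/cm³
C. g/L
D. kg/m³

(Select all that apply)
B, C, D

density has SI base units: kg / m^3

Checking each option against kg / m^3:
  A. kg/m: ✗ does not match
  B. g/cm³: ✓ matches
  C. g/L: ✓ matches
  D. kg/m³: ✓ matches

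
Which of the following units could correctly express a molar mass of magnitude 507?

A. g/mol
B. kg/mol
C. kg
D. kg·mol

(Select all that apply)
A, B

molar mass has SI base units: kg / mol

Checking each option against kg / mol:
  A. g/mol: ✓ matches
  B. kg/mol: ✓ matches
  C. kg: ✗ does not match
  D. kg·mol: ✗ does not match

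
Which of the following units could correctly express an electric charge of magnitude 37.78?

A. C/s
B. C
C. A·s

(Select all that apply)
B, C

electric charge has SI base units: A * s

Checking each option against A * s:
  A. C/s: ✗ does not match
  B. C: ✓ matches
  C. A·s: ✓ matches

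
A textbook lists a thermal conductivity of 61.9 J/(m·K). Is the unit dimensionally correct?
No

thermal conductivity has SI base units: kg * m / (s^3 * K)
J/(m·K) does NOT reduce to kg * m / (s^3 * K); a valid unit for thermal conductivity would be e.g. W/(m·K).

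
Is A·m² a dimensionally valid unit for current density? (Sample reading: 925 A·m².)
No

current density has SI base units: A / m^2
A·m² does NOT reduce to A / m^2; a valid unit for current density would be e.g. A/m².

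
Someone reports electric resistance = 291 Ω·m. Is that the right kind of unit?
No

electric resistance has SI base units: kg * m^2 / (A^2 * s^3)
Ω·m does NOT reduce to kg * m^2 / (A^2 * s^3); a valid unit for electric resistance would be e.g. Ω.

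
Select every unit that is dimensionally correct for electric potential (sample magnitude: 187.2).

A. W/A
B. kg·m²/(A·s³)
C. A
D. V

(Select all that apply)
A, B, D

electric potential has SI base units: kg * m^2 / (A * s^3)

Checking each option against kg * m^2 / (A * s^3):
  A. W/A: ✓ matches
  B. kg·m²/(A·s³): ✓ matches
  C. A: ✗ does not match
  D. V: ✓ matches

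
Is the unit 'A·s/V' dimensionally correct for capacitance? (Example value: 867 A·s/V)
Yes

capacitance has SI base units: A^2 * s^4 / (kg * m^2)
A·s/V reduces to the same SI base units, so it is a valid unit for capacitance.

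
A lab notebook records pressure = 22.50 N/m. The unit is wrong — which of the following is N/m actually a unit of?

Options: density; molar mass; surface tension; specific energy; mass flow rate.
surface tension

pressure should have units dimensionally equivalent to kg / (m * s^2) (e.g. Pa).
The given unit 'N/m' reduces to kg / s^2. Of the listed options, that is the dimensionality of surface tension.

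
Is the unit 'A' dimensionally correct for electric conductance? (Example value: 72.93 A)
No

electric conductance has SI base units: A^2 * s^3 / (kg * m^2)
A does NOT reduce to A^2 * s^3 / (kg * m^2); a valid unit for electric conductance would be e.g. S.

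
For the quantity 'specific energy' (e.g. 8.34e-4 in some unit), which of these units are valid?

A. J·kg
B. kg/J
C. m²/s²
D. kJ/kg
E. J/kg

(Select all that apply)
C, D, E

specific energy has SI base units: m^2 / s^2

Checking each option against m^2 / s^2:
  A. J·kg: ✗ does not match
  B. kg/J: ✗ does not match
  C. m²/s²: ✓ matches
  D. kJ/kg: ✓ matches
  E. J/kg: ✓ matches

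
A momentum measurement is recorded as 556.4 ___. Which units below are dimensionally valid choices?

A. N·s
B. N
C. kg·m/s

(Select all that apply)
A, C

momentum has SI base units: kg * m / s

Checking each option against kg * m / s:
  A. N·s: ✓ matches
  B. N: ✗ does not match
  C. kg·m/s: ✓ matches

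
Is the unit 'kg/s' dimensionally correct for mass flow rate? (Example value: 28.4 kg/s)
Yes

mass flow rate has SI base units: kg / s
kg/s reduces to the same SI base units, so it is a valid unit for mass flow rate.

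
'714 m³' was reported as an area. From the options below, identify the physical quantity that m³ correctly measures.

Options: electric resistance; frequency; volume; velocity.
volume

area should have units dimensionally equivalent to m^2 (e.g. m²).
The given unit 'm³' reduces to m^3. Of the listed options, that is the dimensionality of volume.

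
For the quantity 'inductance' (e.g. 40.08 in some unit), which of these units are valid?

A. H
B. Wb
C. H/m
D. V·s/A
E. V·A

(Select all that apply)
A, D

inductance has SI base units: kg * m^2 / (A^2 * s^2)

Checking each option against kg * m^2 / (A^2 * s^2):
  A. H: ✓ matches
  B. Wb: ✗ does not match
  C. H/m: ✗ does not match
  D. V·s/A: ✓ matches
  E. V·A: ✗ does not match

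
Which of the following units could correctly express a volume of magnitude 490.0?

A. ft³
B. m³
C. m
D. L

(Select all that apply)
A, B, D

volume has SI base units: m^3

Checking each option against m^3:
  A. ft³: ✓ matches
  B. m³: ✓ matches
  C. m: ✗ does not match
  D. L: ✓ matches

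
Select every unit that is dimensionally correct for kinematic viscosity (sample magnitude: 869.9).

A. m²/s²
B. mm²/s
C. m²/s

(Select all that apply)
B, C

kinematic viscosity has SI base units: m^2 / s

Checking each option against m^2 / s:
  A. m²/s²: ✗ does not match
  B. mm²/s: ✓ matches
  C. m²/s: ✓ matches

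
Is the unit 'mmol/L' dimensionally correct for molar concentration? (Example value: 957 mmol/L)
Yes

molar concentration has SI base units: mol / m^3
mmol/L reduces to the same SI base units, so it is a valid unit for molar concentration.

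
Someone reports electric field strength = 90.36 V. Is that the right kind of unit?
No

electric field strength has SI base units: kg * m / (A * s^3)
V does NOT reduce to kg * m / (A * s^3); a valid unit for electric field strength would be e.g. V/m.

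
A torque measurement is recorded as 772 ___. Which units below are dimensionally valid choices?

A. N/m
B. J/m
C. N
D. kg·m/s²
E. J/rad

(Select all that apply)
E

torque has SI base units: kg * m^2 / s^2

Checking each option against kg * m^2 / s^2:
  A. N/m: ✗ does not match
  B. J/m: ✗ does not match
  C. N: ✗ does not match
  D. kg·m/s²: ✗ does not match
  E. J/rad: ✓ matches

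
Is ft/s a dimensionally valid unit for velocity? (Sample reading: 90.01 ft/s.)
Yes

velocity has SI base units: m / s
ft/s reduces to the same SI base units, so it is a valid unit for velocity.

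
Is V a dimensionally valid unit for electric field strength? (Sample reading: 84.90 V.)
No

electric field strength has SI base units: kg * m / (A * s^3)
V does NOT reduce to kg * m / (A * s^3); a valid unit for electric field strength would be e.g. V/m.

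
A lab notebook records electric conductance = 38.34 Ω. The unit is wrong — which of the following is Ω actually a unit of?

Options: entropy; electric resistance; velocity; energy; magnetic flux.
electric resistance

electric conductance should have units dimensionally equivalent to A^2 * s^3 / (kg * m^2) (e.g. S).
The given unit 'Ω' reduces to kg * m^2 / (A^2 * s^3). Of the listed options, that is the dimensionality of electric resistance.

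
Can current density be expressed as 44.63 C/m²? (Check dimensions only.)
No

current density has SI base units: A / m^2
C/m² does NOT reduce to A / m^2; a valid unit for current density would be e.g. A/m².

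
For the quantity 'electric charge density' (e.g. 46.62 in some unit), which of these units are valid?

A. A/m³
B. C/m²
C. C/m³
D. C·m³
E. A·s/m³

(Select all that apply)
C, E

electric charge density has SI base units: A * s / m^3

Checking each option against A * s / m^3:
  A. A/m³: ✗ does not match
  B. C/m²: ✗ does not match
  C. C/m³: ✓ matches
  D. C·m³: ✗ does not match
  E. A·s/m³: ✓ matches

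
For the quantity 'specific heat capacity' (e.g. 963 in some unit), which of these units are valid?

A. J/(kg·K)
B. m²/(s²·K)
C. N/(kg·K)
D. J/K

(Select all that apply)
A, B

specific heat capacity has SI base units: m^2 / (s^2 * K)

Checking each option against m^2 / (s^2 * K):
  A. J/(kg·K): ✓ matches
  B. m²/(s²·K): ✓ matches
  C. N/(kg·K): ✗ does not match
  D. J/K: ✗ does not match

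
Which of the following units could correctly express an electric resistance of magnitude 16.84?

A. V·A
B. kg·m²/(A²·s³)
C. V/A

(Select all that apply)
B, C

electric resistance has SI base units: kg * m^2 / (A^2 * s^3)

Checking each option against kg * m^2 / (A^2 * s^3):
  A. V·A: ✗ does not match
  B. kg·m²/(A²·s³): ✓ matches
  C. V/A: ✓ matches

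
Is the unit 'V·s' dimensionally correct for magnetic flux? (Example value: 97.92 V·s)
Yes

magnetic flux has SI base units: kg * m^2 / (A * s^2)
V·s reduces to the same SI base units, so it is a valid unit for magnetic flux.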